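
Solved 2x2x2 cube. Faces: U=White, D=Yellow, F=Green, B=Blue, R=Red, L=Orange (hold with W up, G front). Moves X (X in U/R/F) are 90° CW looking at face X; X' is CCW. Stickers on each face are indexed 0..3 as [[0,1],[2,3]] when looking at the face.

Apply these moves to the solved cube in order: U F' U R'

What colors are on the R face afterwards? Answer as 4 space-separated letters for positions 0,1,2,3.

After move 1 (U): U=WWWW F=RRGG R=BBRR B=OOBB L=GGOO
After move 2 (F'): F=RGRG U=WWBR R=YBYR D=GOYY L=GWOW
After move 3 (U): U=BWRW F=YBRG R=OOYR B=GWBB L=RGOW
After move 4 (R'): R=OROY U=BBRG F=YWRW D=GBYG B=YWOB
Query: R face = OROY

Answer: O R O Y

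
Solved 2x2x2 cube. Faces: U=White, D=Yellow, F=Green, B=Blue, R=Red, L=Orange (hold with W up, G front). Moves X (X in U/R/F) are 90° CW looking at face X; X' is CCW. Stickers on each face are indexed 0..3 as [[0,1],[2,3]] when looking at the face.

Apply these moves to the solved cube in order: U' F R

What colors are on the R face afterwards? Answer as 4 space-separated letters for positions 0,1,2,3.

After move 1 (U'): U=WWWW F=OOGG R=GGRR B=RRBB L=BBOO
After move 2 (F): F=GOGO U=WWOB R=WGWR D=RGYY L=BYOY
After move 3 (R): R=WWRG U=WOOO F=GGGY D=RBYR B=BRWB
Query: R face = WWRG

Answer: W W R G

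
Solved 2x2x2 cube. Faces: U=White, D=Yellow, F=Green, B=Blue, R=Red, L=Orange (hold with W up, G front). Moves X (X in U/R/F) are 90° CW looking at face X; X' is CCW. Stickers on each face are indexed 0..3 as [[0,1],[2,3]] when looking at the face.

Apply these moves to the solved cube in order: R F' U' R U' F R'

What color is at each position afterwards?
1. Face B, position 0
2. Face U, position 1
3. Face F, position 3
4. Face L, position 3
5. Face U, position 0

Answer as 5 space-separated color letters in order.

After move 1 (R): R=RRRR U=WGWG F=GYGY D=YBYB B=WBWB
After move 2 (F'): F=YYGG U=WGRR R=BRYR D=OOYB L=OGOW
After move 3 (U'): U=GRWR F=OGGG R=YYYR B=BRWB L=WBOW
After move 4 (R): R=YYRY U=GGWG F=OOGB D=OWYB B=RRRB
After move 5 (U'): U=GGGW F=WBGB R=OORY B=YYRB L=RROW
After move 6 (F): F=GWBB U=GGWR R=GOWY D=ROYB L=ROOW
After move 7 (R'): R=OYGW U=GRWY F=GGBR D=RWYB B=BYOB
Query 1: B[0] = B
Query 2: U[1] = R
Query 3: F[3] = R
Query 4: L[3] = W
Query 5: U[0] = G

Answer: B R R W G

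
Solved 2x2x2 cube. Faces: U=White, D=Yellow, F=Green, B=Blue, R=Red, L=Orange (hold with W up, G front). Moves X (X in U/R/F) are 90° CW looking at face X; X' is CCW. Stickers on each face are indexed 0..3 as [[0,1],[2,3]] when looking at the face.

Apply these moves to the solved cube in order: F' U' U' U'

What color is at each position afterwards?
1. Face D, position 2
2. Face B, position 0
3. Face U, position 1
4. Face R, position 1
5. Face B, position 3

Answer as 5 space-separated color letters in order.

After move 1 (F'): F=GGGG U=WWRR R=YRYR D=OOYY L=OWOW
After move 2 (U'): U=WRWR F=OWGG R=GGYR B=YRBB L=BBOW
After move 3 (U'): U=RRWW F=BBGG R=OWYR B=GGBB L=YROW
After move 4 (U'): U=RWRW F=YRGG R=BBYR B=OWBB L=GGOW
Query 1: D[2] = Y
Query 2: B[0] = O
Query 3: U[1] = W
Query 4: R[1] = B
Query 5: B[3] = B

Answer: Y O W B B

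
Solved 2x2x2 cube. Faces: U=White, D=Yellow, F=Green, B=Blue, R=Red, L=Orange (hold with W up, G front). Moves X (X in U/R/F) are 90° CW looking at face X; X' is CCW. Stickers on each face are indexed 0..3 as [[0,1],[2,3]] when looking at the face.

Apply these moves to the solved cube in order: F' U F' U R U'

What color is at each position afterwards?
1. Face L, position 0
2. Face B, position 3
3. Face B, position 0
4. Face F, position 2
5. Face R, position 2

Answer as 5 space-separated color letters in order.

After move 1 (F'): F=GGGG U=WWRR R=YRYR D=OOYY L=OWOW
After move 2 (U): U=RWRW F=YRGG R=BBYR B=OWBB L=GGOW
After move 3 (F'): F=RGYG U=RWBY R=OBOR D=GWYY L=GWOR
After move 4 (U): U=BRYW F=OBYG R=OWOR B=GWBB L=RGOR
After move 5 (R): R=OORW U=BBYG F=OWYY D=GBYG B=WWRB
After move 6 (U'): U=BGBY F=RGYY R=OWRW B=OORB L=WWOR
Query 1: L[0] = W
Query 2: B[3] = B
Query 3: B[0] = O
Query 4: F[2] = Y
Query 5: R[2] = R

Answer: W B O Y R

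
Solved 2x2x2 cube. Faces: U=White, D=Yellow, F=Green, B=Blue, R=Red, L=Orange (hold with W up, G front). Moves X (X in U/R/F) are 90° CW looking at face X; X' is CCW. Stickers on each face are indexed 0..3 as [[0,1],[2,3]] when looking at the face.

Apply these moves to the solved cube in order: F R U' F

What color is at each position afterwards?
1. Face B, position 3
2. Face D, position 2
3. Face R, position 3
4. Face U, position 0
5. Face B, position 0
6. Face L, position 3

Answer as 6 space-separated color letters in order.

After move 1 (F): F=GGGG U=WWOO R=WRWR D=RRYY L=OYOY
After move 2 (R): R=WWRR U=WGOG F=GRGY D=RBYB B=OBWB
After move 3 (U'): U=GGWO F=OYGY R=GRRR B=WWWB L=OBOY
After move 4 (F): F=GOYY U=GGYB R=WROR D=RGYB L=OROB
Query 1: B[3] = B
Query 2: D[2] = Y
Query 3: R[3] = R
Query 4: U[0] = G
Query 5: B[0] = W
Query 6: L[3] = B

Answer: B Y R G W B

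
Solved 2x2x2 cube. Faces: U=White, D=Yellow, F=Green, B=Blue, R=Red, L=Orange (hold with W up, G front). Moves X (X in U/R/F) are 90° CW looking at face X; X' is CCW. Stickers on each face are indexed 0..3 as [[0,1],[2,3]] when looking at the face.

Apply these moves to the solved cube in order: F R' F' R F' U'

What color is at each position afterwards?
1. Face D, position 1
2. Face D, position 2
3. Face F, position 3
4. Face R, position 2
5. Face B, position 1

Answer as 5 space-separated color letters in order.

Answer: O Y G Y G

Derivation:
After move 1 (F): F=GGGG U=WWOO R=WRWR D=RRYY L=OYOY
After move 2 (R'): R=RRWW U=WBOB F=GWGO D=RGYG B=YBRB
After move 3 (F'): F=WOGG U=WBRW R=GRRW D=YYYG L=OBOO
After move 4 (R): R=RGWR U=WORG F=WYGG D=YRYY B=WBBB
After move 5 (F'): F=YGWG U=WORW R=RGYR D=BOYY L=OGOR
After move 6 (U'): U=OWWR F=OGWG R=YGYR B=RGBB L=WBOR
Query 1: D[1] = O
Query 2: D[2] = Y
Query 3: F[3] = G
Query 4: R[2] = Y
Query 5: B[1] = G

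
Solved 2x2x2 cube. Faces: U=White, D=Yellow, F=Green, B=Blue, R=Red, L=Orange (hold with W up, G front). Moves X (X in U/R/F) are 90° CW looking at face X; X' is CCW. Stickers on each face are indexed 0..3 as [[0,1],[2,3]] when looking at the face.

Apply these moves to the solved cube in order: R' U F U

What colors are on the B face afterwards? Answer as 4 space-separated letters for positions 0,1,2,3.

After move 1 (R'): R=RRRR U=WBWB F=GWGW D=YGYG B=YBYB
After move 2 (U): U=WWBB F=RRGW R=YBRR B=OOYB L=GWOO
After move 3 (F): F=GRWR U=WWOW R=BBBR D=RYYG L=GYOG
After move 4 (U): U=OWWW F=BBWR R=OOBR B=GYYB L=GROG
Query: B face = GYYB

Answer: G Y Y B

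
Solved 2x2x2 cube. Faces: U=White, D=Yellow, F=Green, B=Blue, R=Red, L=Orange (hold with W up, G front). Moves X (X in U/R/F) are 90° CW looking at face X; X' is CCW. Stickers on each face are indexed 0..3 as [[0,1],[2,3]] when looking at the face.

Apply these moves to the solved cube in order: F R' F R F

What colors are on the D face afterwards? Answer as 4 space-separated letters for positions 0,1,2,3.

Answer: W B Y Y

Derivation:
After move 1 (F): F=GGGG U=WWOO R=WRWR D=RRYY L=OYOY
After move 2 (R'): R=RRWW U=WBOB F=GWGO D=RGYG B=YBRB
After move 3 (F): F=GGOW U=WBYY R=ORBW D=WRYG L=OROG
After move 4 (R): R=BOWR U=WGYW F=GROG D=WRYY B=YBBB
After move 5 (F): F=OGGR U=WGGR R=YOWR D=WBYY L=OWOR
Query: D face = WBYY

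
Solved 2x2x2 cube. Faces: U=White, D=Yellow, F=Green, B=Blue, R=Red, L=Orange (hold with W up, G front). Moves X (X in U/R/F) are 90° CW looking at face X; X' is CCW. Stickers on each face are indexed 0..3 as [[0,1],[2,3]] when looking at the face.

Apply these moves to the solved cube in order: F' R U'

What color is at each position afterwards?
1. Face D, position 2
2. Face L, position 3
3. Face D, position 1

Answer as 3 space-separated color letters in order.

After move 1 (F'): F=GGGG U=WWRR R=YRYR D=OOYY L=OWOW
After move 2 (R): R=YYRR U=WGRG F=GOGY D=OBYB B=RBWB
After move 3 (U'): U=GGWR F=OWGY R=GORR B=YYWB L=RBOW
Query 1: D[2] = Y
Query 2: L[3] = W
Query 3: D[1] = B

Answer: Y W B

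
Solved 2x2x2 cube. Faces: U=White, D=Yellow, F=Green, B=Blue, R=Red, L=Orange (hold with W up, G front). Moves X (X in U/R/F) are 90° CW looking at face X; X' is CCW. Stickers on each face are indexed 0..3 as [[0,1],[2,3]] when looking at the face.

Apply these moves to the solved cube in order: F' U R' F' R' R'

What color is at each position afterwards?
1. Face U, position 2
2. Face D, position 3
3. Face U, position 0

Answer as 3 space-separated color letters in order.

After move 1 (F'): F=GGGG U=WWRR R=YRYR D=OOYY L=OWOW
After move 2 (U): U=RWRW F=YRGG R=BBYR B=OWBB L=GGOW
After move 3 (R'): R=BRBY U=RBRO F=YWGW D=ORYG B=YWOB
After move 4 (F'): F=WWYG U=RBBB R=RROY D=GWYG L=GOOR
After move 5 (R'): R=RYRO U=ROBY F=WBYB D=GWYG B=GWWB
After move 6 (R'): R=YORR U=RWBG F=WOYY D=GBYB B=GWWB
Query 1: U[2] = B
Query 2: D[3] = B
Query 3: U[0] = R

Answer: B B R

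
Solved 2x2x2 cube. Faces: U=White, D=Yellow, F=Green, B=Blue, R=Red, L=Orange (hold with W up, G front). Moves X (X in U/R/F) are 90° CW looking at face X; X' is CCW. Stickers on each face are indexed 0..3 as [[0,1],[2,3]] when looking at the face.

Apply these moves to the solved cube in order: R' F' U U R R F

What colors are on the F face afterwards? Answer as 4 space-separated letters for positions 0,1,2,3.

After move 1 (R'): R=RRRR U=WBWB F=GWGW D=YGYG B=YBYB
After move 2 (F'): F=WWGG U=WBRR R=GRYR D=OOYG L=OBOW
After move 3 (U): U=RWRB F=GRGG R=YBYR B=OBYB L=WWOW
After move 4 (U): U=RRBW F=YBGG R=OBYR B=WWYB L=GROW
After move 5 (R): R=YORB U=RBBG F=YOGG D=OYYW B=WWRB
After move 6 (R): R=RYBO U=ROBG F=YYGW D=ORYW B=GWBB
After move 7 (F): F=GYWY U=ROWR R=BYGO D=BRYW L=GOOR
Query: F face = GYWY

Answer: G Y W Y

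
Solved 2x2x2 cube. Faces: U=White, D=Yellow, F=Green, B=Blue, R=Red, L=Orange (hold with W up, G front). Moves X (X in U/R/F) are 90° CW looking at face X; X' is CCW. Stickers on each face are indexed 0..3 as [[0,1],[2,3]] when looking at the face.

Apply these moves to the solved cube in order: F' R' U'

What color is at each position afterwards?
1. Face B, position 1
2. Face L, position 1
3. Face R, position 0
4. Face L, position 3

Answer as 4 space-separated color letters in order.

After move 1 (F'): F=GGGG U=WWRR R=YRYR D=OOYY L=OWOW
After move 2 (R'): R=RRYY U=WBRB F=GWGR D=OGYG B=YBOB
After move 3 (U'): U=BBWR F=OWGR R=GWYY B=RROB L=YBOW
Query 1: B[1] = R
Query 2: L[1] = B
Query 3: R[0] = G
Query 4: L[3] = W

Answer: R B G W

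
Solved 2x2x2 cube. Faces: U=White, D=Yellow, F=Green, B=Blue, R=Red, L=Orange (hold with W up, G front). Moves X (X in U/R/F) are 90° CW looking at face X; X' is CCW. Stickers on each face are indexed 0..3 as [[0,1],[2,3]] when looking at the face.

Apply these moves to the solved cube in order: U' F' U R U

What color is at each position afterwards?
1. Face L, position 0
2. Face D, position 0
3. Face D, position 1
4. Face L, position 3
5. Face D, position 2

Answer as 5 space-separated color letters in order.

After move 1 (U'): U=WWWW F=OOGG R=GGRR B=RRBB L=BBOO
After move 2 (F'): F=OGOG U=WWGR R=YGYR D=BOYY L=BWOW
After move 3 (U): U=GWRW F=YGOG R=RRYR B=BWBB L=OGOW
After move 4 (R): R=YRRR U=GGRG F=YOOY D=BBYB B=WWWB
After move 5 (U): U=RGGG F=YROY R=WWRR B=OGWB L=YOOW
Query 1: L[0] = Y
Query 2: D[0] = B
Query 3: D[1] = B
Query 4: L[3] = W
Query 5: D[2] = Y

Answer: Y B B W Y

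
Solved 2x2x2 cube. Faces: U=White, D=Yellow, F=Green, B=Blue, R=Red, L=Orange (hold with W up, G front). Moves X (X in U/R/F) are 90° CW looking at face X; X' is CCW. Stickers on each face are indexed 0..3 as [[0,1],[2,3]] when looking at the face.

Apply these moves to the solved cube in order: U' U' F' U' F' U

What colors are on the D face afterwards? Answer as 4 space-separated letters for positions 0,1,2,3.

Answer: G W Y Y

Derivation:
After move 1 (U'): U=WWWW F=OOGG R=GGRR B=RRBB L=BBOO
After move 2 (U'): U=WWWW F=BBGG R=OORR B=GGBB L=RROO
After move 3 (F'): F=BGBG U=WWOR R=YOYR D=ROYY L=RWOW
After move 4 (U'): U=WRWO F=RWBG R=BGYR B=YOBB L=GGOW
After move 5 (F'): F=WGRB U=WRBY R=OGRR D=GWYY L=GOOW
After move 6 (U): U=BWYR F=OGRB R=YORR B=GOBB L=WGOW
Query: D face = GWYY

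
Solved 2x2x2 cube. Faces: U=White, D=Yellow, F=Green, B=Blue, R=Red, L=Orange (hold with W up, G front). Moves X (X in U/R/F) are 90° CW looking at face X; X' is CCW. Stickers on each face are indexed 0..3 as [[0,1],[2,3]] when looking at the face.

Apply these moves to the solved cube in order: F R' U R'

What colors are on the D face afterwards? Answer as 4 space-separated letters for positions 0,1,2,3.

After move 1 (F): F=GGGG U=WWOO R=WRWR D=RRYY L=OYOY
After move 2 (R'): R=RRWW U=WBOB F=GWGO D=RGYG B=YBRB
After move 3 (U): U=OWBB F=RRGO R=YBWW B=OYRB L=GWOY
After move 4 (R'): R=BWYW U=ORBO F=RWGB D=RRYO B=GYGB
Query: D face = RRYO

Answer: R R Y O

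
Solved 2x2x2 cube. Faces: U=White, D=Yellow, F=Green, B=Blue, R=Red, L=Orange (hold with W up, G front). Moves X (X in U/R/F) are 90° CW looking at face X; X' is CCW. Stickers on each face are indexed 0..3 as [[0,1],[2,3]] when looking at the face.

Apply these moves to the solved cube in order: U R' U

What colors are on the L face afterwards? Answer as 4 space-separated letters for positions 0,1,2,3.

Answer: R W O O

Derivation:
After move 1 (U): U=WWWW F=RRGG R=BBRR B=OOBB L=GGOO
After move 2 (R'): R=BRBR U=WBWO F=RWGW D=YRYG B=YOYB
After move 3 (U): U=WWOB F=BRGW R=YOBR B=GGYB L=RWOO
Query: L face = RWOO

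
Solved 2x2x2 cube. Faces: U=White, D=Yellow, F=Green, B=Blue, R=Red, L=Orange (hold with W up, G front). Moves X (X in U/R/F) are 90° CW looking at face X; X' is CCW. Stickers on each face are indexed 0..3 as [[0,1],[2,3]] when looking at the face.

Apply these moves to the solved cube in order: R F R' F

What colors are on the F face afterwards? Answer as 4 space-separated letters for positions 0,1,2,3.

After move 1 (R): R=RRRR U=WGWG F=GYGY D=YBYB B=WBWB
After move 2 (F): F=GGYY U=WGOO R=WRGR D=RRYB L=OYOB
After move 3 (R'): R=RRWG U=WWOW F=GGYO D=RGYY B=BBRB
After move 4 (F): F=YGOG U=WWBY R=ORWG D=WRYY L=OROG
Query: F face = YGOG

Answer: Y G O G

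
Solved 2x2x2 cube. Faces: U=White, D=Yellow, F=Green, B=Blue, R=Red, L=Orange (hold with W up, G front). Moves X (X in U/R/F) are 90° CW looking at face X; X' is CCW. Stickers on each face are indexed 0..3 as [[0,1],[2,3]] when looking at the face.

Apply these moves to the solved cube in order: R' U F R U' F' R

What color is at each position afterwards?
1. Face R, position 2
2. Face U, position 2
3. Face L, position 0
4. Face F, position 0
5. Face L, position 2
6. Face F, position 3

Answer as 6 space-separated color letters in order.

After move 1 (R'): R=RRRR U=WBWB F=GWGW D=YGYG B=YBYB
After move 2 (U): U=WWBB F=RRGW R=YBRR B=OOYB L=GWOO
After move 3 (F): F=GRWR U=WWOW R=BBBR D=RYYG L=GYOG
After move 4 (R): R=BBRB U=WROR F=GYWG D=RYYO B=WOWB
After move 5 (U'): U=RRWO F=GYWG R=GYRB B=BBWB L=WOOG
After move 6 (F'): F=YGGW U=RRGR R=YYRB D=OGYO L=WOOW
After move 7 (R): R=RYBY U=RGGW F=YGGO D=OWYB B=RBRB
Query 1: R[2] = B
Query 2: U[2] = G
Query 3: L[0] = W
Query 4: F[0] = Y
Query 5: L[2] = O
Query 6: F[3] = O

Answer: B G W Y O O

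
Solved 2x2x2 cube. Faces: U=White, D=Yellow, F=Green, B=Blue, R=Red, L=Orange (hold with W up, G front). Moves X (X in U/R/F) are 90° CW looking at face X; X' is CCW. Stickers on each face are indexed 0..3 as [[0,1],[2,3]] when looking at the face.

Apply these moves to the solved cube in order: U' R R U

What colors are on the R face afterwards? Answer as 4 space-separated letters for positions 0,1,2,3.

Answer: G R G G

Derivation:
After move 1 (U'): U=WWWW F=OOGG R=GGRR B=RRBB L=BBOO
After move 2 (R): R=RGRG U=WOWG F=OYGY D=YBYR B=WRWB
After move 3 (R): R=RRGG U=WYWY F=OBGR D=YWYW B=GROB
After move 4 (U): U=WWYY F=RRGR R=GRGG B=BBOB L=OBOO
Query: R face = GRGG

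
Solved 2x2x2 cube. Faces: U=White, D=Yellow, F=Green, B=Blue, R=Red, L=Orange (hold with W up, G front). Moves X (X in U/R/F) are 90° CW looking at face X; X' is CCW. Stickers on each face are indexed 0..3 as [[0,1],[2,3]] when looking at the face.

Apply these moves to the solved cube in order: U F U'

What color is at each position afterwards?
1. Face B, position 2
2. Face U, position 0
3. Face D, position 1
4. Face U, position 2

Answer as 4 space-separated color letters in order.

Answer: B W B W

Derivation:
After move 1 (U): U=WWWW F=RRGG R=BBRR B=OOBB L=GGOO
After move 2 (F): F=GRGR U=WWOG R=WBWR D=RBYY L=GYOY
After move 3 (U'): U=WGWO F=GYGR R=GRWR B=WBBB L=OOOY
Query 1: B[2] = B
Query 2: U[0] = W
Query 3: D[1] = B
Query 4: U[2] = W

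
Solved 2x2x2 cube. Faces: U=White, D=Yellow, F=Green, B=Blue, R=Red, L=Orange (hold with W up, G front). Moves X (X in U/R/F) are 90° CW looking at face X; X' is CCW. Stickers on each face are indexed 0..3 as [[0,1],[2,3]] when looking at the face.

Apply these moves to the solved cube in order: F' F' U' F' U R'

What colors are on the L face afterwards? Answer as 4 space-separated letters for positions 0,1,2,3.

Answer: R G O W

Derivation:
After move 1 (F'): F=GGGG U=WWRR R=YRYR D=OOYY L=OWOW
After move 2 (F'): F=GGGG U=WWYY R=OROR D=WWYY L=OROR
After move 3 (U'): U=WYWY F=ORGG R=GGOR B=ORBB L=BBOR
After move 4 (F'): F=RGOG U=WYGO R=WGWR D=BRYY L=BYOW
After move 5 (U): U=GWOY F=WGOG R=ORWR B=BYBB L=RGOW
After move 6 (R'): R=RROW U=GBOB F=WWOY D=BGYG B=YYRB
Query: L face = RGOW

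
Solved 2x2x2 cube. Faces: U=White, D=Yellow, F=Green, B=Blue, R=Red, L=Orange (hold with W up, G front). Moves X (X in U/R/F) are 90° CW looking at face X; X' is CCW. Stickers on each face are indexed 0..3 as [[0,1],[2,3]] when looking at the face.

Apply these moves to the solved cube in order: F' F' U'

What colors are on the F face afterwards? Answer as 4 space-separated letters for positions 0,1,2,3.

After move 1 (F'): F=GGGG U=WWRR R=YRYR D=OOYY L=OWOW
After move 2 (F'): F=GGGG U=WWYY R=OROR D=WWYY L=OROR
After move 3 (U'): U=WYWY F=ORGG R=GGOR B=ORBB L=BBOR
Query: F face = ORGG

Answer: O R G G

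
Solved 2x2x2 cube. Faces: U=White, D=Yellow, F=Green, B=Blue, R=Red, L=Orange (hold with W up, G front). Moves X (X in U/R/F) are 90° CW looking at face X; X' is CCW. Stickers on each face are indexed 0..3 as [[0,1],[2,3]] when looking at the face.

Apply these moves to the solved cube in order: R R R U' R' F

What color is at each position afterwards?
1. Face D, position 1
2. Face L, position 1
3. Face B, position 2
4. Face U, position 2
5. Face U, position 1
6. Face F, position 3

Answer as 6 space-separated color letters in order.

Answer: W Y G O Y B

Derivation:
After move 1 (R): R=RRRR U=WGWG F=GYGY D=YBYB B=WBWB
After move 2 (R): R=RRRR U=WYWY F=GBGB D=YWYW B=GBGB
After move 3 (R): R=RRRR U=WBWB F=GWGW D=YGYG B=YBYB
After move 4 (U'): U=BBWW F=OOGW R=GWRR B=RRYB L=YBOO
After move 5 (R'): R=WRGR U=BYWR F=OBGW D=YOYW B=GRGB
After move 6 (F): F=GOWB U=BYOB R=WRRR D=GWYW L=YYOO
Query 1: D[1] = W
Query 2: L[1] = Y
Query 3: B[2] = G
Query 4: U[2] = O
Query 5: U[1] = Y
Query 6: F[3] = B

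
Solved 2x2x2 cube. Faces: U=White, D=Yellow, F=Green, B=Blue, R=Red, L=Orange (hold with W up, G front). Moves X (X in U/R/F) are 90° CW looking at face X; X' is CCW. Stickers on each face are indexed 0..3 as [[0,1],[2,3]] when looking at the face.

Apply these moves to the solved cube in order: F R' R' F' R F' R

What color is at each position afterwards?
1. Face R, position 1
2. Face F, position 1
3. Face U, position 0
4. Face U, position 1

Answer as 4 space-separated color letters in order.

After move 1 (F): F=GGGG U=WWOO R=WRWR D=RRYY L=OYOY
After move 2 (R'): R=RRWW U=WBOB F=GWGO D=RGYG B=YBRB
After move 3 (R'): R=RWRW U=WROY F=GBGB D=RWYO B=GBGB
After move 4 (F'): F=BBGG U=WRRR R=WWRW D=YYYO L=OYOO
After move 5 (R): R=RWWW U=WBRG F=BYGO D=YGYG B=RBRB
After move 6 (F'): F=YOBG U=WBRW R=GWYW D=YOYG L=OGOR
After move 7 (R): R=YGWW U=WORG F=YOBG D=YRYR B=WBBB
Query 1: R[1] = G
Query 2: F[1] = O
Query 3: U[0] = W
Query 4: U[1] = O

Answer: G O W O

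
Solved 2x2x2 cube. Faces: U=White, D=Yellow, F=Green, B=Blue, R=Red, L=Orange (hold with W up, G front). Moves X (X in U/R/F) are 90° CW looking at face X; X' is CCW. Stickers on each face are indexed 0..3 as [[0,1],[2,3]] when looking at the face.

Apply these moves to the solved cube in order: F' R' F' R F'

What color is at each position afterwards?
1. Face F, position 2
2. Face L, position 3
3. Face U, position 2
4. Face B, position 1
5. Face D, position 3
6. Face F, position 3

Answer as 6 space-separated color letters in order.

Answer: W R O B Y G

Derivation:
After move 1 (F'): F=GGGG U=WWRR R=YRYR D=OOYY L=OWOW
After move 2 (R'): R=RRYY U=WBRB F=GWGR D=OGYG B=YBOB
After move 3 (F'): F=WRGG U=WBRY R=GROY D=WWYG L=OBOR
After move 4 (R): R=OGYR U=WRRG F=WWGG D=WOYY B=YBBB
After move 5 (F'): F=WGWG U=WROY R=OGWR D=BRYY L=OGOR
Query 1: F[2] = W
Query 2: L[3] = R
Query 3: U[2] = O
Query 4: B[1] = B
Query 5: D[3] = Y
Query 6: F[3] = G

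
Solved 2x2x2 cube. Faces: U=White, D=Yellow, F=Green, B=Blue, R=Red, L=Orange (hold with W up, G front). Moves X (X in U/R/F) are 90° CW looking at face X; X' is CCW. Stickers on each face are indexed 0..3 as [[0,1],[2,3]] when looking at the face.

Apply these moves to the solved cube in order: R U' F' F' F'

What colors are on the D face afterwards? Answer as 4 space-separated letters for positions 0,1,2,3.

Answer: R G Y B

Derivation:
After move 1 (R): R=RRRR U=WGWG F=GYGY D=YBYB B=WBWB
After move 2 (U'): U=GGWW F=OOGY R=GYRR B=RRWB L=WBOO
After move 3 (F'): F=OYOG U=GGGR R=BYYR D=BOYB L=WWOW
After move 4 (F'): F=YGOO U=GGBY R=OYBR D=WWYB L=WROG
After move 5 (F'): F=GOYO U=GGOB R=WYWR D=RGYB L=WYOB
Query: D face = RGYB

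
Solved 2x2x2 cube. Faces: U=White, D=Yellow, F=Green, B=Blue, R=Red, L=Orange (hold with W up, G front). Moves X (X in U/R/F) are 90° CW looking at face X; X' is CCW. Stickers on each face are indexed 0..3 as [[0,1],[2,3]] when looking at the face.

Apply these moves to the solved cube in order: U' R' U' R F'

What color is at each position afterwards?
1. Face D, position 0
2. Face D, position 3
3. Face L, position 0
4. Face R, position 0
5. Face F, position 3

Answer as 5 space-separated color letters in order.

After move 1 (U'): U=WWWW F=OOGG R=GGRR B=RRBB L=BBOO
After move 2 (R'): R=GRGR U=WBWR F=OWGW D=YOYG B=YRYB
After move 3 (U'): U=BRWW F=BBGW R=OWGR B=GRYB L=YROO
After move 4 (R): R=GORW U=BBWW F=BOGG D=YYYG B=WRRB
After move 5 (F'): F=OGBG U=BBGR R=YOYW D=ROYG L=YWOW
Query 1: D[0] = R
Query 2: D[3] = G
Query 3: L[0] = Y
Query 4: R[0] = Y
Query 5: F[3] = G

Answer: R G Y Y G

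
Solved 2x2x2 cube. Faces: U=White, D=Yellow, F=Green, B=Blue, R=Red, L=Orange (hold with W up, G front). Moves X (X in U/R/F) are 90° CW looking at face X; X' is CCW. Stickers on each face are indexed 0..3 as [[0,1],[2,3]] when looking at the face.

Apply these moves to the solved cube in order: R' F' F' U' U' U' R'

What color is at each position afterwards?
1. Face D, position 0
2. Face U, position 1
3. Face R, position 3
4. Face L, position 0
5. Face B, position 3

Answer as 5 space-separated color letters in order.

After move 1 (R'): R=RRRR U=WBWB F=GWGW D=YGYG B=YBYB
After move 2 (F'): F=WWGG U=WBRR R=GRYR D=OOYG L=OBOW
After move 3 (F'): F=WGWG U=WBGY R=OROR D=BWYG L=OROR
After move 4 (U'): U=BYWG F=ORWG R=WGOR B=ORYB L=YBOR
After move 5 (U'): U=YGBW F=YBWG R=OROR B=WGYB L=OROR
After move 6 (U'): U=GWYB F=ORWG R=YBOR B=ORYB L=WGOR
After move 7 (R'): R=BRYO U=GYYO F=OWWB D=BRYG B=GRWB
Query 1: D[0] = B
Query 2: U[1] = Y
Query 3: R[3] = O
Query 4: L[0] = W
Query 5: B[3] = B

Answer: B Y O W B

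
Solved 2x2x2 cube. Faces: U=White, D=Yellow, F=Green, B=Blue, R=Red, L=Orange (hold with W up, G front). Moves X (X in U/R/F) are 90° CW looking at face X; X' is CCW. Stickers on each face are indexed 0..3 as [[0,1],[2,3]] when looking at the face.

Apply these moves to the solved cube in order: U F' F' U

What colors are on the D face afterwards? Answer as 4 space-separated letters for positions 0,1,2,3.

After move 1 (U): U=WWWW F=RRGG R=BBRR B=OOBB L=GGOO
After move 2 (F'): F=RGRG U=WWBR R=YBYR D=GOYY L=GWOW
After move 3 (F'): F=GGRR U=WWYY R=OBGR D=WWYY L=GROB
After move 4 (U): U=YWYW F=OBRR R=OOGR B=GRBB L=GGOB
Query: D face = WWYY

Answer: W W Y Y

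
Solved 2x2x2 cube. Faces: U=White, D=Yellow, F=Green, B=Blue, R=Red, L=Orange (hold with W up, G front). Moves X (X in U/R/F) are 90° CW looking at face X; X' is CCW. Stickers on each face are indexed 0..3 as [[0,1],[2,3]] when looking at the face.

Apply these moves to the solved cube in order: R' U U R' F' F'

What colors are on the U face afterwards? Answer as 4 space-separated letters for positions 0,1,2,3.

After move 1 (R'): R=RRRR U=WBWB F=GWGW D=YGYG B=YBYB
After move 2 (U): U=WWBB F=RRGW R=YBRR B=OOYB L=GWOO
After move 3 (U): U=BWBW F=YBGW R=OORR B=GWYB L=RROO
After move 4 (R'): R=OROR U=BYBG F=YWGW D=YBYW B=GWGB
After move 5 (F'): F=WWYG U=BYOO R=BRYR D=ROYW L=RGOB
After move 6 (F'): F=WGWY U=BYBY R=ORRR D=GBYW L=ROOO
Query: U face = BYBY

Answer: B Y B Y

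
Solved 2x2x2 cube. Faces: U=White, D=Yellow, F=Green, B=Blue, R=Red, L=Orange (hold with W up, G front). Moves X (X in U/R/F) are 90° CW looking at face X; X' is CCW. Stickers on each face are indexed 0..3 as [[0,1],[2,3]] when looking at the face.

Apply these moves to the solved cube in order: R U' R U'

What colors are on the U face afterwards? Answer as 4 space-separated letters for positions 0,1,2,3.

After move 1 (R): R=RRRR U=WGWG F=GYGY D=YBYB B=WBWB
After move 2 (U'): U=GGWW F=OOGY R=GYRR B=RRWB L=WBOO
After move 3 (R): R=RGRY U=GOWY F=OBGB D=YWYR B=WRGB
After move 4 (U'): U=OYGW F=WBGB R=OBRY B=RGGB L=WROO
Query: U face = OYGW

Answer: O Y G W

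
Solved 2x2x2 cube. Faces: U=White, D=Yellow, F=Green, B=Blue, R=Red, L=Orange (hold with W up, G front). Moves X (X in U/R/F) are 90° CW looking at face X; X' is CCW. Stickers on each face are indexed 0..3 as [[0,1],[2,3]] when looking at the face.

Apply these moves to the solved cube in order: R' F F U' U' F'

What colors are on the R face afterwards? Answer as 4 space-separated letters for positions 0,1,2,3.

After move 1 (R'): R=RRRR U=WBWB F=GWGW D=YGYG B=YBYB
After move 2 (F): F=GGWW U=WBOO R=WRBR D=RRYG L=OYOG
After move 3 (F): F=WGWG U=WBGY R=OROR D=BWYG L=OROR
After move 4 (U'): U=BYWG F=ORWG R=WGOR B=ORYB L=YBOR
After move 5 (U'): U=YGBW F=YBWG R=OROR B=WGYB L=OROR
After move 6 (F'): F=BGYW U=YGOO R=WRBR D=RRYG L=OWOB
Query: R face = WRBR

Answer: W R B R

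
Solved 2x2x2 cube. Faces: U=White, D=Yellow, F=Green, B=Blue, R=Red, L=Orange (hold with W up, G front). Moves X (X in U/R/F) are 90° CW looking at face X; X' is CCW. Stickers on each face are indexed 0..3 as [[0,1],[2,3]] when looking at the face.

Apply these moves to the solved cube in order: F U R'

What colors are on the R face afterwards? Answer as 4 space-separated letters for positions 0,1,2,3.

After move 1 (F): F=GGGG U=WWOO R=WRWR D=RRYY L=OYOY
After move 2 (U): U=OWOW F=WRGG R=BBWR B=OYBB L=GGOY
After move 3 (R'): R=BRBW U=OBOO F=WWGW D=RRYG B=YYRB
Query: R face = BRBW

Answer: B R B W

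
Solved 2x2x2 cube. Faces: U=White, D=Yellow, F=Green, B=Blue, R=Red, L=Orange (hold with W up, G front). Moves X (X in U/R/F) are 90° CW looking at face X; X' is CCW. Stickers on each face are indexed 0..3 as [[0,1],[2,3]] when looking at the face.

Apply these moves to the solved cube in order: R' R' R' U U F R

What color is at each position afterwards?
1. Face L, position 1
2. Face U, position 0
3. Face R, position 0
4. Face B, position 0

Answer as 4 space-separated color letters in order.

Answer: Y G W R

Derivation:
After move 1 (R'): R=RRRR U=WBWB F=GWGW D=YGYG B=YBYB
After move 2 (R'): R=RRRR U=WYWY F=GBGB D=YWYW B=GBGB
After move 3 (R'): R=RRRR U=WGWG F=GYGY D=YBYB B=WBWB
After move 4 (U): U=WWGG F=RRGY R=WBRR B=OOWB L=GYOO
After move 5 (U): U=GWGW F=WBGY R=OORR B=GYWB L=RROO
After move 6 (F): F=GWYB U=GWOR R=GOWR D=ROYB L=RYOB
After move 7 (R): R=WGRO U=GWOB F=GOYB D=RWYG B=RYWB
Query 1: L[1] = Y
Query 2: U[0] = G
Query 3: R[0] = W
Query 4: B[0] = R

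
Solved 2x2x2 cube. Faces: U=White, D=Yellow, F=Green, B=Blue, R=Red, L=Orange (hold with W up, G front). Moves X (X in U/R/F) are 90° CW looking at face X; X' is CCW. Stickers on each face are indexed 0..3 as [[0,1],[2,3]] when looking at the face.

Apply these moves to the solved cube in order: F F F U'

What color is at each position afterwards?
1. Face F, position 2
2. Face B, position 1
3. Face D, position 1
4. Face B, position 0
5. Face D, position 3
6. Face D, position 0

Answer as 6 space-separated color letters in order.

After move 1 (F): F=GGGG U=WWOO R=WRWR D=RRYY L=OYOY
After move 2 (F): F=GGGG U=WWYY R=OROR D=WWYY L=OROR
After move 3 (F): F=GGGG U=WWRR R=YRYR D=OOYY L=OWOW
After move 4 (U'): U=WRWR F=OWGG R=GGYR B=YRBB L=BBOW
Query 1: F[2] = G
Query 2: B[1] = R
Query 3: D[1] = O
Query 4: B[0] = Y
Query 5: D[3] = Y
Query 6: D[0] = O

Answer: G R O Y Y O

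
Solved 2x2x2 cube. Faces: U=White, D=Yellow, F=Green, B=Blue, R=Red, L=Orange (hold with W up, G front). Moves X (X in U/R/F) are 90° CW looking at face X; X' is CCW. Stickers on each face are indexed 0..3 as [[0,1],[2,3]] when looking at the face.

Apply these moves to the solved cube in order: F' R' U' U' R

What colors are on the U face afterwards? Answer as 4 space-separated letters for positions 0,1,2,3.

After move 1 (F'): F=GGGG U=WWRR R=YRYR D=OOYY L=OWOW
After move 2 (R'): R=RRYY U=WBRB F=GWGR D=OGYG B=YBOB
After move 3 (U'): U=BBWR F=OWGR R=GWYY B=RROB L=YBOW
After move 4 (U'): U=BRBW F=YBGR R=OWYY B=GWOB L=RROW
After move 5 (R): R=YOYW U=BBBR F=YGGG D=OOYG B=WWRB
Query: U face = BBBR

Answer: B B B R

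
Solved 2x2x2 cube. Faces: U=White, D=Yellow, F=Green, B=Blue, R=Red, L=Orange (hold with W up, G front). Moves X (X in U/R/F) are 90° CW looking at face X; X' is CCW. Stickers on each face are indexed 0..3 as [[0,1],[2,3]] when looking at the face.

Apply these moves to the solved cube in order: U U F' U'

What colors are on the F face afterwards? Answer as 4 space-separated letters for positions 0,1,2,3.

After move 1 (U): U=WWWW F=RRGG R=BBRR B=OOBB L=GGOO
After move 2 (U): U=WWWW F=BBGG R=OORR B=GGBB L=RROO
After move 3 (F'): F=BGBG U=WWOR R=YOYR D=ROYY L=RWOW
After move 4 (U'): U=WRWO F=RWBG R=BGYR B=YOBB L=GGOW
Query: F face = RWBG

Answer: R W B G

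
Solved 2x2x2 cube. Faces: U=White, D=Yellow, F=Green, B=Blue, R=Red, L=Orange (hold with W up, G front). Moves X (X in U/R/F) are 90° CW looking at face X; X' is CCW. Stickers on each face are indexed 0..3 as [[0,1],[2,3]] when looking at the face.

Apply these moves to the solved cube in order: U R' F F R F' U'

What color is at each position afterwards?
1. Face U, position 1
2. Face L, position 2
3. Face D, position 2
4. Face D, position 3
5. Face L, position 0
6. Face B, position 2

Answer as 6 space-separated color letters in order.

After move 1 (U): U=WWWW F=RRGG R=BBRR B=OOBB L=GGOO
After move 2 (R'): R=BRBR U=WBWO F=RWGW D=YRYG B=YOYB
After move 3 (F): F=GRWW U=WBOG R=WROR D=BBYG L=GYOR
After move 4 (F): F=WGWR U=WBRY R=ORGR D=OWYG L=GBOB
After move 5 (R): R=GORR U=WGRR F=WWWG D=OYYY B=YOBB
After move 6 (F'): F=WGWW U=WGGR R=YOOR D=BBYY L=GROR
After move 7 (U'): U=GRWG F=GRWW R=WGOR B=YOBB L=YOOR
Query 1: U[1] = R
Query 2: L[2] = O
Query 3: D[2] = Y
Query 4: D[3] = Y
Query 5: L[0] = Y
Query 6: B[2] = B

Answer: R O Y Y Y B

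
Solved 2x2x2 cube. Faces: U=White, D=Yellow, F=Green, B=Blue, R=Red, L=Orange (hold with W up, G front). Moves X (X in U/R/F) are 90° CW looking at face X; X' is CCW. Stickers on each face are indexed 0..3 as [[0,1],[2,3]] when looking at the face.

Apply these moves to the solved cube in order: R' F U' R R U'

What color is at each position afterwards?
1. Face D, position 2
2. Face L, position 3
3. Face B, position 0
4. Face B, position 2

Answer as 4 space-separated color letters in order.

Answer: Y G R Y

Derivation:
After move 1 (R'): R=RRRR U=WBWB F=GWGW D=YGYG B=YBYB
After move 2 (F): F=GGWW U=WBOO R=WRBR D=RRYG L=OYOG
After move 3 (U'): U=BOWO F=OYWW R=GGBR B=WRYB L=YBOG
After move 4 (R): R=BGRG U=BYWW F=ORWG D=RYYW B=OROB
After move 5 (R): R=RBGG U=BRWG F=OYWW D=ROYO B=WRYB
After move 6 (U'): U=RGBW F=YBWW R=OYGG B=RBYB L=WROG
Query 1: D[2] = Y
Query 2: L[3] = G
Query 3: B[0] = R
Query 4: B[2] = Y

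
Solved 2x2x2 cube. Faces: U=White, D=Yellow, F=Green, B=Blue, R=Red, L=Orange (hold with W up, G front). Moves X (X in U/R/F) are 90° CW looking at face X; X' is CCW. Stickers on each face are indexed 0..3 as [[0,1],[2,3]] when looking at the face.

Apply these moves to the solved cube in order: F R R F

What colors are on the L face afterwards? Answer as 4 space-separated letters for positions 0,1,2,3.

After move 1 (F): F=GGGG U=WWOO R=WRWR D=RRYY L=OYOY
After move 2 (R): R=WWRR U=WGOG F=GRGY D=RBYB B=OBWB
After move 3 (R): R=RWRW U=WROY F=GBGB D=RWYO B=GBGB
After move 4 (F): F=GGBB U=WRYY R=OWYW D=RRYO L=OROW
Query: L face = OROW

Answer: O R O W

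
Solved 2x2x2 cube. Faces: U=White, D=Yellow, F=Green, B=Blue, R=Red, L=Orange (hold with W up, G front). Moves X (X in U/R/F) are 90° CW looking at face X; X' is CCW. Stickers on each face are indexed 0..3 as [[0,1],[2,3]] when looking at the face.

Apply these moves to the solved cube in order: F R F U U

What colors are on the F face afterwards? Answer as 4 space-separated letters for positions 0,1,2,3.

Answer: O B Y R

Derivation:
After move 1 (F): F=GGGG U=WWOO R=WRWR D=RRYY L=OYOY
After move 2 (R): R=WWRR U=WGOG F=GRGY D=RBYB B=OBWB
After move 3 (F): F=GGYR U=WGYY R=OWGR D=RWYB L=OROB
After move 4 (U): U=YWYG F=OWYR R=OBGR B=ORWB L=GGOB
After move 5 (U): U=YYGW F=OBYR R=ORGR B=GGWB L=OWOB
Query: F face = OBYR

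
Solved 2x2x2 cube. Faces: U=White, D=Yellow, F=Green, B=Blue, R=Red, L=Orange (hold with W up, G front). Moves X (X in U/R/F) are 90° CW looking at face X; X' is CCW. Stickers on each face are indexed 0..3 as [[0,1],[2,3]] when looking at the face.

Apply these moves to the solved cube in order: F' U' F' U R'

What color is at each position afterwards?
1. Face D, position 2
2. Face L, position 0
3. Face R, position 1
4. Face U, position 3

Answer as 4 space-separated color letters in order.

After move 1 (F'): F=GGGG U=WWRR R=YRYR D=OOYY L=OWOW
After move 2 (U'): U=WRWR F=OWGG R=GGYR B=YRBB L=BBOW
After move 3 (F'): F=WGOG U=WRGY R=OGOR D=BWYY L=BROW
After move 4 (U): U=GWYR F=OGOG R=YROR B=BRBB L=WGOW
After move 5 (R'): R=RRYO U=GBYB F=OWOR D=BGYG B=YRWB
Query 1: D[2] = Y
Query 2: L[0] = W
Query 3: R[1] = R
Query 4: U[3] = B

Answer: Y W R B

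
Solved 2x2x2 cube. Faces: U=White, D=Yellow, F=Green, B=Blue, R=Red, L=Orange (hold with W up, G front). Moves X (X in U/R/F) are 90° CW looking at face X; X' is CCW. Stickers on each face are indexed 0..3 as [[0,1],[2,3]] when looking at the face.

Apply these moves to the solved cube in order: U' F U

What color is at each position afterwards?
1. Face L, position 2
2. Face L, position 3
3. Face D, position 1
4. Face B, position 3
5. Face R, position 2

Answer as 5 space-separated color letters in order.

After move 1 (U'): U=WWWW F=OOGG R=GGRR B=RRBB L=BBOO
After move 2 (F): F=GOGO U=WWOB R=WGWR D=RGYY L=BYOY
After move 3 (U): U=OWBW F=WGGO R=RRWR B=BYBB L=GOOY
Query 1: L[2] = O
Query 2: L[3] = Y
Query 3: D[1] = G
Query 4: B[3] = B
Query 5: R[2] = W

Answer: O Y G B W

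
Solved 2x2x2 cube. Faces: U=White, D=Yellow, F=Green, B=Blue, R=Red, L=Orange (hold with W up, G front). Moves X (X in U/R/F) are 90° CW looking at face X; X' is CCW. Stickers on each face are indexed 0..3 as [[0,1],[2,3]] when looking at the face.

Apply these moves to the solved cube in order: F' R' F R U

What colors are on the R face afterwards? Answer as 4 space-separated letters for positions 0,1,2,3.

After move 1 (F'): F=GGGG U=WWRR R=YRYR D=OOYY L=OWOW
After move 2 (R'): R=RRYY U=WBRB F=GWGR D=OGYG B=YBOB
After move 3 (F): F=GGRW U=WBWW R=RRBY D=YRYG L=OOOG
After move 4 (R): R=BRYR U=WGWW F=GRRG D=YOYY B=WBBB
After move 5 (U): U=WWWG F=BRRG R=WBYR B=OOBB L=GROG
Query: R face = WBYR

Answer: W B Y R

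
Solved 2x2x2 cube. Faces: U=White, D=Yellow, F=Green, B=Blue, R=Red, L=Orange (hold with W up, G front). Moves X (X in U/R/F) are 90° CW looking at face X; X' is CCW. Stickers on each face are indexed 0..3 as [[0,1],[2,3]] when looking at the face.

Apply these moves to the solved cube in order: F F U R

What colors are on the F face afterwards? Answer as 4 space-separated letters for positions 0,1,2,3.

After move 1 (F): F=GGGG U=WWOO R=WRWR D=RRYY L=OYOY
After move 2 (F): F=GGGG U=WWYY R=OROR D=WWYY L=OROR
After move 3 (U): U=YWYW F=ORGG R=BBOR B=ORBB L=GGOR
After move 4 (R): R=OBRB U=YRYG F=OWGY D=WBYO B=WRWB
Query: F face = OWGY

Answer: O W G Y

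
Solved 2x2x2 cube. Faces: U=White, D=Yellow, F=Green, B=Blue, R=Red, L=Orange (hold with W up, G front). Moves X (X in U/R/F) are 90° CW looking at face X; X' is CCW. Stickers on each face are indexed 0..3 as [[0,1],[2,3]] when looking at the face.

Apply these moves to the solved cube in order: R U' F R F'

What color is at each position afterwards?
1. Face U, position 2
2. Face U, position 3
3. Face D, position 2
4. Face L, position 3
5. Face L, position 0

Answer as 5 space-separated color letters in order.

Answer: W R Y O W

Derivation:
After move 1 (R): R=RRRR U=WGWG F=GYGY D=YBYB B=WBWB
After move 2 (U'): U=GGWW F=OOGY R=GYRR B=RRWB L=WBOO
After move 3 (F): F=GOYO U=GGOB R=WYWR D=RGYB L=WYOB
After move 4 (R): R=WWRY U=GOOO F=GGYB D=RWYR B=BRGB
After move 5 (F'): F=GBGY U=GOWR R=WWRY D=YBYR L=WOOO
Query 1: U[2] = W
Query 2: U[3] = R
Query 3: D[2] = Y
Query 4: L[3] = O
Query 5: L[0] = W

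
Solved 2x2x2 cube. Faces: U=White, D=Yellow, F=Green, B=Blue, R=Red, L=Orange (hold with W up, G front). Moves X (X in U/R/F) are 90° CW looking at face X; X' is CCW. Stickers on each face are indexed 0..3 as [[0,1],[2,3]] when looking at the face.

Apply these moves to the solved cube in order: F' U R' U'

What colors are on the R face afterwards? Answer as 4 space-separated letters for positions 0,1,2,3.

Answer: Y W B Y

Derivation:
After move 1 (F'): F=GGGG U=WWRR R=YRYR D=OOYY L=OWOW
After move 2 (U): U=RWRW F=YRGG R=BBYR B=OWBB L=GGOW
After move 3 (R'): R=BRBY U=RBRO F=YWGW D=ORYG B=YWOB
After move 4 (U'): U=BORR F=GGGW R=YWBY B=BROB L=YWOW
Query: R face = YWBY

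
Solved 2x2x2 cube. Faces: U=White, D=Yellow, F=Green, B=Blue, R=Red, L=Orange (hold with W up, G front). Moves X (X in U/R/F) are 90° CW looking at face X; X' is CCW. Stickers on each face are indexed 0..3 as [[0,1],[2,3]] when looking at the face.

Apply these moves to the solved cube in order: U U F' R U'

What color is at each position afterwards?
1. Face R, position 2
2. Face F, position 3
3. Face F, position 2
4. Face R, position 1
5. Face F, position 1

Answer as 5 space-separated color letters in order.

After move 1 (U): U=WWWW F=RRGG R=BBRR B=OOBB L=GGOO
After move 2 (U): U=WWWW F=BBGG R=OORR B=GGBB L=RROO
After move 3 (F'): F=BGBG U=WWOR R=YOYR D=ROYY L=RWOW
After move 4 (R): R=YYRO U=WGOG F=BOBY D=RBYG B=RGWB
After move 5 (U'): U=GGWO F=RWBY R=BORO B=YYWB L=RGOW
Query 1: R[2] = R
Query 2: F[3] = Y
Query 3: F[2] = B
Query 4: R[1] = O
Query 5: F[1] = W

Answer: R Y B O W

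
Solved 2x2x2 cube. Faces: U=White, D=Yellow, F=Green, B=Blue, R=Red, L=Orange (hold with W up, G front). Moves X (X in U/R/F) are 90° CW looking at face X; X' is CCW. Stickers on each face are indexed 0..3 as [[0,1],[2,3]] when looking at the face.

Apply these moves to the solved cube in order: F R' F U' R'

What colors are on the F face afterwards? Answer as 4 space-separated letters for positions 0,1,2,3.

After move 1 (F): F=GGGG U=WWOO R=WRWR D=RRYY L=OYOY
After move 2 (R'): R=RRWW U=WBOB F=GWGO D=RGYG B=YBRB
After move 3 (F): F=GGOW U=WBYY R=ORBW D=WRYG L=OROG
After move 4 (U'): U=BYWY F=OROW R=GGBW B=ORRB L=YBOG
After move 5 (R'): R=GWGB U=BRWO F=OYOY D=WRYW B=GRRB
Query: F face = OYOY

Answer: O Y O Y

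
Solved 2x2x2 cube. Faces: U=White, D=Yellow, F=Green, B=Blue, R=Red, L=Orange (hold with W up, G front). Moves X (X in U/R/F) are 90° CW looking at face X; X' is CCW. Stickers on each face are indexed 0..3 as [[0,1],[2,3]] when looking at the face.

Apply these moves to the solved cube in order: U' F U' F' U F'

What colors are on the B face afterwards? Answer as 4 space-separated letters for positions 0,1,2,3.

Answer: R O B B

Derivation:
After move 1 (U'): U=WWWW F=OOGG R=GGRR B=RRBB L=BBOO
After move 2 (F): F=GOGO U=WWOB R=WGWR D=RGYY L=BYOY
After move 3 (U'): U=WBWO F=BYGO R=GOWR B=WGBB L=RROY
After move 4 (F'): F=YOBG U=WBGW R=GORR D=RYYY L=ROOW
After move 5 (U): U=GWWB F=GOBG R=WGRR B=ROBB L=YOOW
After move 6 (F'): F=OGGB U=GWWR R=YGRR D=OWYY L=YBOW
Query: B face = ROBB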